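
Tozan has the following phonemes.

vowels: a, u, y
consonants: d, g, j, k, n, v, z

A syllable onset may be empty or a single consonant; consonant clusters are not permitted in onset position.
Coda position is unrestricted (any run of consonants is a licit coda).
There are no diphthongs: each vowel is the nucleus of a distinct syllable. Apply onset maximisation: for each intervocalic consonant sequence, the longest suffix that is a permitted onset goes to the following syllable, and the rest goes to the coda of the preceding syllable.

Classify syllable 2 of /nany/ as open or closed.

open

The vowels are a, y — 2 nuclei, so 2 syllables.
/a…y/ gap (V1→V2): just /n/ — single C goes to the following onset.
Syllabification: na.ny.
Syllable 2 is /ny/; it ends in its nucleus with no coda, so it is open.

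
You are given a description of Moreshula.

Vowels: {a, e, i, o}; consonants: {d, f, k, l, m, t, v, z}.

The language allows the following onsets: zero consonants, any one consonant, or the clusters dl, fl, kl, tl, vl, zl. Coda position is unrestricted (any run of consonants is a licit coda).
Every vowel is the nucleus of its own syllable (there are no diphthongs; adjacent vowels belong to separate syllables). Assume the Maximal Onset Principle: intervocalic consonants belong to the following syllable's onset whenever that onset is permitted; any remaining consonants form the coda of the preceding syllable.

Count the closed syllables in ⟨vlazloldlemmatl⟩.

The vowels are a, o, e, a — 4 nuclei, so 4 syllables.
Between /a/ (V1) and /o/ (V2): cluster /zl/ — /zl/ is itself a permitted onset, so the whole cluster goes right; preceding coda = ∅.
Between /o/ (V2) and /e/ (V3): cluster /ldl/ — the longest permitted-onset suffix is /dl/; onset = /dl/, preceding coda = /l/.
Between /e/ (V3) and /a/ (V4): /mm/ splits as /m/ + /m/ (/m/ is the longest suffix that is a licit onset).
Putting it together: vla.zlol.dlem.matl.
Classifying each syllable: /vla/ (open), /zlol/ (closed), /dlem/ (closed), /matl/ (closed).
Closed syllables: 3.

3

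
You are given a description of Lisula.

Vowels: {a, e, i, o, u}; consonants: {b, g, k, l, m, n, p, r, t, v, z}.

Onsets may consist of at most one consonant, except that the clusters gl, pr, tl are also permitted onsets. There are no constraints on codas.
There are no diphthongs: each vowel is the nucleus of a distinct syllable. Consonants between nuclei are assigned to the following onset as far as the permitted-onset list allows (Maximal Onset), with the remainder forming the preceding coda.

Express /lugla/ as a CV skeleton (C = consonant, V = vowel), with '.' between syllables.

The vowels are u, a — 2 nuclei, so 2 syllables.
/u…a/ gap (V1→V2): cluster /gl/ — /gl/ is itself a permitted onset, so the whole cluster goes right; preceding coda = ∅.
Result: lu.gla.
Mapping each syllable to C/V: /lu/ → CV, /gla/ → CCV.

CV.CCV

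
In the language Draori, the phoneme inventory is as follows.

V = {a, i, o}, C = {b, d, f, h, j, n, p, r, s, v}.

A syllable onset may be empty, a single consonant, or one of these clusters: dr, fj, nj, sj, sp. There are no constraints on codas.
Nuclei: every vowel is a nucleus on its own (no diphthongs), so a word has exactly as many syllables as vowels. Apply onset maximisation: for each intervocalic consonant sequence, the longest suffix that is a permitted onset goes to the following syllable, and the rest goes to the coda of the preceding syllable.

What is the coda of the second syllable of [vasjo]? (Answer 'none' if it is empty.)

none

Nuclei (vowels): a, o → 2 syllables.
σ1/σ2 boundary: cluster /sj/ — /sj/ is itself a permitted onset, so the whole cluster goes right; preceding coda = ∅.
Result: va.sjo.
Syllable 2 is /sjo/: onset /sj/, nucleus /o/, coda ∅.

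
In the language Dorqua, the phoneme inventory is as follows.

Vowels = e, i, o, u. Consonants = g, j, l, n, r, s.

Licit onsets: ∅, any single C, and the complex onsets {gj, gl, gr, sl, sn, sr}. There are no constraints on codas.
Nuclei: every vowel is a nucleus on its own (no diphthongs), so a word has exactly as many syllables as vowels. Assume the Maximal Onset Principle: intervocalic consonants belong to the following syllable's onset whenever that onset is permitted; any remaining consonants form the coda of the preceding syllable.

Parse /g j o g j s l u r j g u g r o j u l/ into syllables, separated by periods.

gjogj.slurj.gu.gro.jul

Vowels present: o, u, u, o, u; each is a nucleus, giving 5 syllables.
Between /o/ (V1) and /u/ (V2): /gjsl/ — longest licit onset from the right is /sl/, leaving /gj/ as coda.
Between /u/ (V2) and /u/ (V3): /rjg/ — longest licit onset from the right is /g/, leaving /rj/ as coda.
Between /u/ (V3) and /o/ (V4): /gr/ — entire cluster is a permitted onset → onset /gr/, coda ∅.
Between /o/ (V4) and /u/ (V5): /j/ → onset of the next syllable (single consonants are always licit onsets).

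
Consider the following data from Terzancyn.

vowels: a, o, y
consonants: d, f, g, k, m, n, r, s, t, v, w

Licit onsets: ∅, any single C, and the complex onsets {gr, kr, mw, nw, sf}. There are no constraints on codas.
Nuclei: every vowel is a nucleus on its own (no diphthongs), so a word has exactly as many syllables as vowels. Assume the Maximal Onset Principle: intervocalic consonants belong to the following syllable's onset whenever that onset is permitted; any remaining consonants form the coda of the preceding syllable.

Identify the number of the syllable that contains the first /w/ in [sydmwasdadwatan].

2

Nuclei (vowels): y, a, a, a, a → 5 syllables.
/y…a/ gap (V1→V2): /dmw/ splits as /d/ + /mw/ (/mw/ is the longest suffix that is a licit onset).
/a…a/ gap (V2→V3): /sd/ — longest licit onset from the right is /d/, leaving /s/ as coda.
/a…a/ gap (V3→V4): /dw/ splits as /d/ + /w/ (/w/ is the longest suffix that is a licit onset).
/a…a/ gap (V4→V5): just /t/ — single C goes to the following onset.
Putting it together: syd.mwas.dad.wa.tan.
The first /w/ is in the onset of syllable 2 (/mwas/).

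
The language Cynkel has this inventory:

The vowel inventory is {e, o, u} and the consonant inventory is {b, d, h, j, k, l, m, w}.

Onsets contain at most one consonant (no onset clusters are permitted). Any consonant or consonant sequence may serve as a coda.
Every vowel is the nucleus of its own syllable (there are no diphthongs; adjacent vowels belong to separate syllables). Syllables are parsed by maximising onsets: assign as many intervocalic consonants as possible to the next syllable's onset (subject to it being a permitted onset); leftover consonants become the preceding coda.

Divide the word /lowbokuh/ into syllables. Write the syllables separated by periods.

low.bo.kuh

Nuclei (vowels): o, o, u → 3 syllables.
V1 /o/ – V2 /o/: /wb/ splits as /w/ + /b/ (/b/ is the longest suffix that is a licit onset).
V2 /o/ – V3 /u/: /k/ is a single consonant, so it becomes the next onset.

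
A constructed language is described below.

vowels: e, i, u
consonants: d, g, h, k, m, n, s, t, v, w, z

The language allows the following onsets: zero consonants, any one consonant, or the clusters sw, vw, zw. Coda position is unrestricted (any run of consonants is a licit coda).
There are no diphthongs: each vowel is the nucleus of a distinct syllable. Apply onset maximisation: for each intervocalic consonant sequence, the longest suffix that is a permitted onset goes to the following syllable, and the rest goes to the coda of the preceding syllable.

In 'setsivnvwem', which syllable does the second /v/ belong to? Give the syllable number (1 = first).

3

Nuclei (vowels): e, i, e → 3 syllables.
/e…i/ gap (V1→V2): cluster /ts/ — the longest permitted-onset suffix is /s/; onset = /s/, preceding coda = /t/.
/i…e/ gap (V2→V3): cluster /vnvw/ — the longest permitted-onset suffix is /vw/; onset = /vw/, preceding coda = /vn/.
So the parse is set.sivn.vwem.
The second /v/ is in the onset of syllable 3 (/vwem/).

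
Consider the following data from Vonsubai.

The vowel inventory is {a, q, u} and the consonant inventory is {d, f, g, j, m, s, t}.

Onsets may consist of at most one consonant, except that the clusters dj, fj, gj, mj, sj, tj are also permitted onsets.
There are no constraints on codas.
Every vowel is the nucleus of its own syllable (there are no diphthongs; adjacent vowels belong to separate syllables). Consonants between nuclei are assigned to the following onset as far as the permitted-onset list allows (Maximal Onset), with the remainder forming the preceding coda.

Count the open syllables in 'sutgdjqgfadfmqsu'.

Vowels present: u, q, a, q, u; each is a nucleus, giving 5 syllables.
V1 /u/ – V2 /q/: /tgdj/; trying suffixes from longest down, /dj/ is the first permitted one, so coda /tg/ | onset /dj/.
V2 /q/ – V3 /a/: /gf/ — longest licit onset from the right is /f/, leaving /g/ as coda.
V3 /a/ – V4 /q/: cluster /dfm/ — the longest permitted-onset suffix is /m/; onset = /m/, preceding coda = /df/.
V4 /q/ – V5 /u/: /s/ is a single consonant, so it becomes the next onset.
So the parse is sutg.djqg.fadf.mq.su.
Classifying each syllable: /sutg/ (closed), /djqg/ (closed), /fadf/ (closed), /mq/ (open), /su/ (open).
Open syllables: 2.

2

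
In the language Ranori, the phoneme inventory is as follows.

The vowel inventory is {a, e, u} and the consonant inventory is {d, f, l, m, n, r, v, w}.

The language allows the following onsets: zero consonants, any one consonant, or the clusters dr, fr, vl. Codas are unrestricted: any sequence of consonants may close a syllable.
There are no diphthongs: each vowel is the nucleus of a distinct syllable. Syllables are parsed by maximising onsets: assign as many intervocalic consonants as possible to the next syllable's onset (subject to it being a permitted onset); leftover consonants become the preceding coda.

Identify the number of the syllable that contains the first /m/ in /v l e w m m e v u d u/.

1

The vowels are e, e, u, u — 4 nuclei, so 4 syllables.
/e…e/ gap (V1→V2): /wmm/; trying suffixes from longest down, /m/ is the first permitted one, so coda /wm/ | onset /m/.
/e…u/ gap (V2→V3): /v/ → onset of the next syllable (single consonants are always licit onsets).
/u…u/ gap (V3→V4): just /d/ — single C goes to the following onset.
Putting it together: vlewm.me.vu.du.
The first /m/ is in the coda of syllable 1 (/vlewm/).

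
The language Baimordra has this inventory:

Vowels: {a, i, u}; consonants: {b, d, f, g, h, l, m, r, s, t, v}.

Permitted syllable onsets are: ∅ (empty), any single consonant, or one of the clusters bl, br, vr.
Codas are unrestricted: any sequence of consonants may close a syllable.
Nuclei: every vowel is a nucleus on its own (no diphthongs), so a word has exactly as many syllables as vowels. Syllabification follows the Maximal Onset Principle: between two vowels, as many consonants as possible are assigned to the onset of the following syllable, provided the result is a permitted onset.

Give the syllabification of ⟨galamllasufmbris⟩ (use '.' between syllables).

ga.laml.la.sufm.bris

The vowels are a, a, a, u, i — 5 nuclei, so 5 syllables.
σ1/σ2 boundary: /l/ is a single consonant, so it becomes the next onset.
σ2/σ3 boundary: /mll/ splits as /ml/ + /l/ (/l/ is the longest suffix that is a licit onset).
σ3/σ4 boundary: just /s/ — single C goes to the following onset.
σ4/σ5 boundary: /fmbr/ — longest licit onset from the right is /br/, leaving /fm/ as coda.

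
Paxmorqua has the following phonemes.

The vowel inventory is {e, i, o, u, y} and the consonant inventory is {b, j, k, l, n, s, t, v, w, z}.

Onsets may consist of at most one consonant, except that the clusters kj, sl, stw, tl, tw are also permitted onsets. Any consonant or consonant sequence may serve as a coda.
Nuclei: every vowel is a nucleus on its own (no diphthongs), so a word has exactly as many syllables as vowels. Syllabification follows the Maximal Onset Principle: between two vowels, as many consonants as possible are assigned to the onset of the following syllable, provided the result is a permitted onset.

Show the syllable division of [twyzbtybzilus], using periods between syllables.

The vowels are y, y, i, u — 4 nuclei, so 4 syllables.
σ1/σ2 boundary: /zbt/ — longest licit onset from the right is /t/, leaving /zb/ as coda.
σ2/σ3 boundary: /bz/ splits as /b/ + /z/ (/z/ is the longest suffix that is a licit onset).
σ3/σ4 boundary: /l/ → onset of the next syllable (single consonants are always licit onsets).

twyzb.tyb.zi.lus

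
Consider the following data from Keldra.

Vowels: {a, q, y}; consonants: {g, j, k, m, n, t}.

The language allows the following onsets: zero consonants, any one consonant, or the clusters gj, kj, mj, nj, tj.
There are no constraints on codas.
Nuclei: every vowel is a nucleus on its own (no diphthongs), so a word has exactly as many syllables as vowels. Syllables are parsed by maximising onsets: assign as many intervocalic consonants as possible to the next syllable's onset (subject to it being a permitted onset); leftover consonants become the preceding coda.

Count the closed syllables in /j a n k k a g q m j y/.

Nuclei (vowels): a, a, q, y → 4 syllables.
V1 /a/ – V2 /a/: /nkk/ splits as /nk/ + /k/ (/k/ is the longest suffix that is a licit onset).
V2 /a/ – V3 /q/: /g/ is a single consonant, so it becomes the next onset.
V3 /q/ – V4 /y/: /mj/ is a licit onset in full, so it all attaches to the next syllable.
Result: jank.ka.gq.mjy.
Classifying each syllable: /jank/ (closed), /ka/ (open), /gq/ (open), /mjy/ (open).
Closed syllables: 1.

1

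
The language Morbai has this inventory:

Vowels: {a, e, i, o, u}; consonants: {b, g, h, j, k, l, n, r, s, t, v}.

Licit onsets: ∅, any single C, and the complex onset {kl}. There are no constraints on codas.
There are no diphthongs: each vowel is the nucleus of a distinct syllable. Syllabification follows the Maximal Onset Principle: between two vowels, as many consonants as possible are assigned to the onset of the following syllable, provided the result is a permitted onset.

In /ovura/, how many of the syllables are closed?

0

The vowels are o, u, a — 3 nuclei, so 3 syllables.
σ1/σ2 boundary: /v/ is a single consonant, so it becomes the next onset.
σ2/σ3 boundary: just /r/ — single C goes to the following onset.
So the parse is o.vu.ra.
Classifying each syllable: /o/ (open), /vu/ (open), /ra/ (open).
Closed syllables: 0.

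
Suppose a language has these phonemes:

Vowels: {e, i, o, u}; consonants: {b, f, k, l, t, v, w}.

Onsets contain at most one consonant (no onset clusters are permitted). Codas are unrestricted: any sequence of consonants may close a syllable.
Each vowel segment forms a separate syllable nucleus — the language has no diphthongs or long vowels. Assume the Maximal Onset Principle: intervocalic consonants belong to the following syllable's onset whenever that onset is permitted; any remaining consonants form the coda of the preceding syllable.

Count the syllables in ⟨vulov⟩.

2

The vowels are u, o — 2 nuclei, so 2 syllables.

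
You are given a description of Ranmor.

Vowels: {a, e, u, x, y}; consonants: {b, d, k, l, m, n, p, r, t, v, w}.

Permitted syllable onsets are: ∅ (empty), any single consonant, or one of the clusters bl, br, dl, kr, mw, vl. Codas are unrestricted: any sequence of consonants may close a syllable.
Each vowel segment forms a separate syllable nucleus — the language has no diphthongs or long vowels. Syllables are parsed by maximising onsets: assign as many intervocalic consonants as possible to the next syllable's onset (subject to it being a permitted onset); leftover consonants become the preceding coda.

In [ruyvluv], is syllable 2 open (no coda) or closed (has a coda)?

open

The vowels are u, y, u — 3 nuclei, so 3 syllables.
σ1/σ2 boundary: no consonants, so the boundary falls immediately after /u/.
σ2/σ3 boundary: /vl/ — entire cluster is a permitted onset → onset /vl/, coda ∅.
Putting it together: ru.y.vluv.
Syllable 2 is /y/; it ends in its nucleus with no coda, so it is open.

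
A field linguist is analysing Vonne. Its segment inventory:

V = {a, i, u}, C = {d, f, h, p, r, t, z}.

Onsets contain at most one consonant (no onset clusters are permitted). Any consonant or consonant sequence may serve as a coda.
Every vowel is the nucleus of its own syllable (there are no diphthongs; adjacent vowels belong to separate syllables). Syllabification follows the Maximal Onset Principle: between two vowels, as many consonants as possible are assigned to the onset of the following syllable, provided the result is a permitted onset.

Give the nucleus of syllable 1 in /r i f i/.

Nuclei (vowels): i, i → 2 syllables.
The first nucleus (vowel 1 from the left) is /i/.

i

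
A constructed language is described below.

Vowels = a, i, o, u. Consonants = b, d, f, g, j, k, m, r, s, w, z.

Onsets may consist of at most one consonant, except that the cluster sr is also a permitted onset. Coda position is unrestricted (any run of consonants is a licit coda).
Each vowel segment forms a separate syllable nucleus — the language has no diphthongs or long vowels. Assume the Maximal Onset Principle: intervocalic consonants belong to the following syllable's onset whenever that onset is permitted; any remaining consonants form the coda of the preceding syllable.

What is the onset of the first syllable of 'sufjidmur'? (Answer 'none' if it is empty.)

The vowels are u, i, u — 3 nuclei, so 3 syllables.
V1 /u/ – V2 /i/: /fj/ — longest licit onset from the right is /j/, leaving /f/ as coda.
V2 /i/ – V3 /u/: /dm/ — longest licit onset from the right is /m/, leaving /d/ as coda.
Putting it together: suf.jid.mur.
Syllable 1 is /suf/: onset /s/, nucleus /u/, coda /f/.

s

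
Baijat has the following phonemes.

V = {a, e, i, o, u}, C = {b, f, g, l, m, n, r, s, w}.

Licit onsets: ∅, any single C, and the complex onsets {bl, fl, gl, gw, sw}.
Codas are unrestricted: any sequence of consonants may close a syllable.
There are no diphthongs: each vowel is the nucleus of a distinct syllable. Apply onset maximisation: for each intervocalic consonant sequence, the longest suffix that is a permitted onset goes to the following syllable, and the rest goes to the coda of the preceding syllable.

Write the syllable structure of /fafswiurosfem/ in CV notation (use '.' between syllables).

Vowels present: a, i, u, o, e; each is a nucleus, giving 5 syllables.
Between /a/ (V1) and /i/ (V2): /fsw/; trying suffixes from longest down, /sw/ is the first permitted one, so coda /f/ | onset /sw/.
Between /i/ (V2) and /u/ (V3): hiatus — the boundary sits between the two vowels.
Between /u/ (V3) and /o/ (V4): just /r/ — single C goes to the following onset.
Between /o/ (V4) and /e/ (V5): /sf/ — longest licit onset from the right is /f/, leaving /s/ as coda.
Result: faf.swi.u.ros.fem.
Mapping each syllable to C/V: /faf/ → CVC, /swi/ → CCV, /u/ → V, /ros/ → CVC, /fem/ → CVC.

CVC.CCV.V.CVC.CVC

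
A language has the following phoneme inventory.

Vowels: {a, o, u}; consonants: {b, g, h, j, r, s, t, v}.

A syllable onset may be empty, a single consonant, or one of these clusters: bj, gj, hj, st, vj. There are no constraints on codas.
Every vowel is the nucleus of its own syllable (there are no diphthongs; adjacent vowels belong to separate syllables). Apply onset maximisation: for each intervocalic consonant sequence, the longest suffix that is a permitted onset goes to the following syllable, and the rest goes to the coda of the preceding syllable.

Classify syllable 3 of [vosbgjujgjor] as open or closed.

Nuclei (vowels): o, u, o → 3 syllables.
/o…u/ gap (V1→V2): /sbgj/ splits as /sb/ + /gj/ (/gj/ is the longest suffix that is a licit onset).
/u…o/ gap (V2→V3): cluster /jgj/ — the longest permitted-onset suffix is /gj/; onset = /gj/, preceding coda = /j/.
So the parse is vosb.gjuj.gjor.
Syllable 3 is /gjor/ with coda /r/, so it is closed.

closed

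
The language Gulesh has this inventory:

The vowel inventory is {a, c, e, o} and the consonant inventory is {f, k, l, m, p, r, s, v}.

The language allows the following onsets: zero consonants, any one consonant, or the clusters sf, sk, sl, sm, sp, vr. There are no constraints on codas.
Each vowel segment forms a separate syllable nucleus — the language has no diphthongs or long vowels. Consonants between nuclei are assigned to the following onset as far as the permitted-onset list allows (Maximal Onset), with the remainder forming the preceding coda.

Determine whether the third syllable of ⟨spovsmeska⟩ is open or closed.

open

Nuclei (vowels): o, e, a → 3 syllables.
σ1/σ2 boundary: /vsm/ — longest licit onset from the right is /sm/, leaving /v/ as coda.
σ2/σ3 boundary: /sk/ — entire cluster is a permitted onset → onset /sk/, coda ∅.
Syllabification: spov.sme.ska.
Syllable 3 is /ska/; it ends in its nucleus with no coda, so it is open.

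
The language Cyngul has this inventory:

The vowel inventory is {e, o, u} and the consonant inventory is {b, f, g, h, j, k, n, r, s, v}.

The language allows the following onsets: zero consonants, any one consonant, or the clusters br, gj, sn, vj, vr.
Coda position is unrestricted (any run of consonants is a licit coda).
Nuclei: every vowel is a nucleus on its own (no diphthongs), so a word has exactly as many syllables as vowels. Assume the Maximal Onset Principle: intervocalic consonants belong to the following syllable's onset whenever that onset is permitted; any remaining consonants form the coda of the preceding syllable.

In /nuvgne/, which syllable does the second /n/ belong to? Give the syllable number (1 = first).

2

The vowels are u, e — 2 nuclei, so 2 syllables.
V1 /u/ – V2 /e/: /vgn/ splits as /vg/ + /n/ (/n/ is the longest suffix that is a licit onset).
Syllabification: nuvg.ne.
The second /n/ is in the onset of syllable 2 (/ne/).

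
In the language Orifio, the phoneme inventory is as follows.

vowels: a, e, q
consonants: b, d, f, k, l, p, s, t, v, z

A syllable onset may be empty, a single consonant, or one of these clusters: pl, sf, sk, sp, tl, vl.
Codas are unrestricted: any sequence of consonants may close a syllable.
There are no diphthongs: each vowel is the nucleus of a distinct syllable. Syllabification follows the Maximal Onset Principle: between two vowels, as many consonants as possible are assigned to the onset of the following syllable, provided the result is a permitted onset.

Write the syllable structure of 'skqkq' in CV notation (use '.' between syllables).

Vowels present: q, q; each is a nucleus, giving 2 syllables.
σ1/σ2 boundary: just /k/ — single C goes to the following onset.
Result: skq.kq.
Mapping each syllable to C/V: /skq/ → CCV, /kq/ → CV.

CCV.CV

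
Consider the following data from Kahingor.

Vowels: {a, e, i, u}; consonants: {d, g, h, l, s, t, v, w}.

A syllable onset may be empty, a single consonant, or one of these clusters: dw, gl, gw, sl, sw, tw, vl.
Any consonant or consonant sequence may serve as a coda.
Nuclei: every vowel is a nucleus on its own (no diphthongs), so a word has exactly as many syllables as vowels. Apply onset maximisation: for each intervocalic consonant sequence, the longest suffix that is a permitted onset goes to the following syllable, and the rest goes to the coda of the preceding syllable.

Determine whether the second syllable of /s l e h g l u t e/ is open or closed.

The vowels are e, u, e — 3 nuclei, so 3 syllables.
/e…u/ gap (V1→V2): /hgl/ — longest licit onset from the right is /gl/, leaving /h/ as coda.
/u…e/ gap (V2→V3): /t/ is a single consonant, so it becomes the next onset.
Result: sleh.glu.te.
Syllable 2 is /glu/; it ends in its nucleus with no coda, so it is open.

open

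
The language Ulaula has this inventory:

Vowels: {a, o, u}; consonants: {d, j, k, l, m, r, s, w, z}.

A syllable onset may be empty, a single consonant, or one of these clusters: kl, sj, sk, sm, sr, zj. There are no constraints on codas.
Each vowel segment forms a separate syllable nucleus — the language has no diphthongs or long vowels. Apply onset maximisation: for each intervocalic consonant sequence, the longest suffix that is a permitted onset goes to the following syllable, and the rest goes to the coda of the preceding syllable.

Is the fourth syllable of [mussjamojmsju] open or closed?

open

Vowels present: u, a, o, u; each is a nucleus, giving 4 syllables.
V1 /u/ – V2 /a/: cluster /ssj/ — the longest permitted-onset suffix is /sj/; onset = /sj/, preceding coda = /s/.
V2 /a/ – V3 /o/: just /m/ — single C goes to the following onset.
V3 /o/ – V4 /u/: /jmsj/ splits as /jm/ + /sj/ (/sj/ is the longest suffix that is a licit onset).
Putting it together: mus.sja.mojm.sju.
Syllable 4 is /sju/; it ends in its nucleus with no coda, so it is open.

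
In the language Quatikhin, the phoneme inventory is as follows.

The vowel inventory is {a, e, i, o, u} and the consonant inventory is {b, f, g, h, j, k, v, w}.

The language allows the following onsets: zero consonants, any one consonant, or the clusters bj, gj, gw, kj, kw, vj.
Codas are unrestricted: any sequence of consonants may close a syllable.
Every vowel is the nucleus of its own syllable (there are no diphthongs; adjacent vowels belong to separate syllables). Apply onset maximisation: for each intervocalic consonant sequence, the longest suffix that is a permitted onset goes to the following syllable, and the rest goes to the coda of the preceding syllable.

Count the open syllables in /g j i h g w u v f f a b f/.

The vowels are i, u, a — 3 nuclei, so 3 syllables.
V1 /i/ – V2 /u/: /hgw/ — longest licit onset from the right is /gw/, leaving /h/ as coda.
V2 /u/ – V3 /a/: /vff/ splits as /vf/ + /f/ (/f/ is the longest suffix that is a licit onset).
Putting it together: gjih.gwuvf.fabf.
Classifying each syllable: /gjih/ (closed), /gwuvf/ (closed), /fabf/ (closed).
Open syllables: 0.

0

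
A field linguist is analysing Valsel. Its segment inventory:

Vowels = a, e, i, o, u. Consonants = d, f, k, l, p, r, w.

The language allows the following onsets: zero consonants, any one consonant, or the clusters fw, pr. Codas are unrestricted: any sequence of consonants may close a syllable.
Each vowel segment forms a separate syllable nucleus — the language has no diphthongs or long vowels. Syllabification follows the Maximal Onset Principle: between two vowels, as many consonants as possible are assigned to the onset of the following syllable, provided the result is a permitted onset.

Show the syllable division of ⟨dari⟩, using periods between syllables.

da.ri

Vowels present: a, i; each is a nucleus, giving 2 syllables.
V1 /a/ – V2 /i/: just /r/ — single C goes to the following onset.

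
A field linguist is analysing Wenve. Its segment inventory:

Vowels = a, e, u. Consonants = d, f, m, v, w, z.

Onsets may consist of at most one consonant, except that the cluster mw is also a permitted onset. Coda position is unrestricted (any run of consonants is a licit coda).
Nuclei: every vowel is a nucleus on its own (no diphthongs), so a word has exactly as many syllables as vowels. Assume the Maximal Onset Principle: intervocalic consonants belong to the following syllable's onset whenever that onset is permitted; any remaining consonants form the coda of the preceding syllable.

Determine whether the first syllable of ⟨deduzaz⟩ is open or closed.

Vowels present: e, u, a; each is a nucleus, giving 3 syllables.
Between /e/ (V1) and /u/ (V2): just /d/ — single C goes to the following onset.
Between /u/ (V2) and /a/ (V3): just /z/ — single C goes to the following onset.
Putting it together: de.du.zaz.
Syllable 1 is /de/; it ends in its nucleus with no coda, so it is open.

open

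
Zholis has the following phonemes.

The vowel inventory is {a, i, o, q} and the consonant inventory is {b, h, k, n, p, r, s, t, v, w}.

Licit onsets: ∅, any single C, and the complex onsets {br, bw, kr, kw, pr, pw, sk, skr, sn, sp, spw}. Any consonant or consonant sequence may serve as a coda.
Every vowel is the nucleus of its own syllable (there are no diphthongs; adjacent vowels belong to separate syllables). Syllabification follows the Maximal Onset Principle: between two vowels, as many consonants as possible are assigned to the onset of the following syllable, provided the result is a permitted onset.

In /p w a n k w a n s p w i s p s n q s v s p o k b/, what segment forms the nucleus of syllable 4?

Vowels present: a, a, i, q, o; each is a nucleus, giving 5 syllables.
The fourth nucleus (vowel 4 from the left) is /q/.

q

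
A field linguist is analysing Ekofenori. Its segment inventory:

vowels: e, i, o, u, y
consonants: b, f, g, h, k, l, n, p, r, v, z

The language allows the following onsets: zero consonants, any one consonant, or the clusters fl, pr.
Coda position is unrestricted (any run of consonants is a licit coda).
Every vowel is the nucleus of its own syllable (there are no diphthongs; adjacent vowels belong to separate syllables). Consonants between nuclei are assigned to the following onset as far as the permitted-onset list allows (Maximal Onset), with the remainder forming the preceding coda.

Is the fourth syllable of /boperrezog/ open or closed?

The vowels are o, e, e, o — 4 nuclei, so 4 syllables.
V1 /o/ – V2 /e/: /p/ → onset of the next syllable (single consonants are always licit onsets).
V2 /e/ – V3 /e/: /rr/ — longest licit onset from the right is /r/, leaving /r/ as coda.
V3 /e/ – V4 /o/: just /z/ — single C goes to the following onset.
Result: bo.per.re.zog.
Syllable 4 is /zog/ with coda /g/, so it is closed.

closed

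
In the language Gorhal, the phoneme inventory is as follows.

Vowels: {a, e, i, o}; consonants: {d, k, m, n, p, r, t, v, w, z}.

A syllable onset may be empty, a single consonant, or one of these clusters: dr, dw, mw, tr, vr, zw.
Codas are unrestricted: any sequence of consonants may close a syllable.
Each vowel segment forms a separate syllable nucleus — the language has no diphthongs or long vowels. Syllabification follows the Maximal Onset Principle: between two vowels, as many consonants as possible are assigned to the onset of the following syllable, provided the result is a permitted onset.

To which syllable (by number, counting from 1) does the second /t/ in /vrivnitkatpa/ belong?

3

Nuclei (vowels): i, i, a, a → 4 syllables.
/i…i/ gap (V1→V2): /vn/ splits as /v/ + /n/ (/n/ is the longest suffix that is a licit onset).
/i…a/ gap (V2→V3): cluster /tk/ — the longest permitted-onset suffix is /k/; onset = /k/, preceding coda = /t/.
/a…a/ gap (V3→V4): /tp/ splits as /t/ + /p/ (/p/ is the longest suffix that is a licit onset).
Syllabification: vriv.nit.kat.pa.
The second /t/ is in the coda of syllable 3 (/kat/).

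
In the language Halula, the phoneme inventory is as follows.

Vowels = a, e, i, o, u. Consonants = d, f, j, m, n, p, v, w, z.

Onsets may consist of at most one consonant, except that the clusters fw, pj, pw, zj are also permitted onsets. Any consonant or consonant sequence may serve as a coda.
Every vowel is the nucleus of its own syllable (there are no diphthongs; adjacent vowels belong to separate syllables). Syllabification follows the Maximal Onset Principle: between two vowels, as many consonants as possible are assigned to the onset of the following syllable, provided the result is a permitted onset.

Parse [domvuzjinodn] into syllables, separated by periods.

dom.vu.zji.nodn

Nuclei (vowels): o, u, i, o → 4 syllables.
Between /o/ (V1) and /u/ (V2): /mv/; trying suffixes from longest down, /v/ is the first permitted one, so coda /m/ | onset /v/.
Between /u/ (V2) and /i/ (V3): cluster /zj/ — /zj/ is itself a permitted onset, so the whole cluster goes right; preceding coda = ∅.
Between /i/ (V3) and /o/ (V4): /n/ → onset of the next syllable (single consonants are always licit onsets).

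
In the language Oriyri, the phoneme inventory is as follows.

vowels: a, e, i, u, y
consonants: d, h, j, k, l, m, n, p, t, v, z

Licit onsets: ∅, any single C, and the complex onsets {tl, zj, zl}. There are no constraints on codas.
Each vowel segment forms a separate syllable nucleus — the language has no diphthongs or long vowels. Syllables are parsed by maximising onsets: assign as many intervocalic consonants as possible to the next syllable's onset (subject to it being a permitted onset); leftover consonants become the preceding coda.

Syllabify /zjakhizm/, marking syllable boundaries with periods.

zjak.hizm

Vowels present: a, i; each is a nucleus, giving 2 syllables.
σ1/σ2 boundary: /kh/ splits as /k/ + /h/ (/h/ is the longest suffix that is a licit onset).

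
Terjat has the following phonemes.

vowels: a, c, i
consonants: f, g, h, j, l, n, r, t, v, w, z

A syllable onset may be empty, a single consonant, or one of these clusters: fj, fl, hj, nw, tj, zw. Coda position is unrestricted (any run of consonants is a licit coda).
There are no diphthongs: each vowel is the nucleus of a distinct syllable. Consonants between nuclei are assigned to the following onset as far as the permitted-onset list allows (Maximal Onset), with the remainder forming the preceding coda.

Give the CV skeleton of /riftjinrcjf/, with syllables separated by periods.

Nuclei (vowels): i, i, c → 3 syllables.
Between /i/ (V1) and /i/ (V2): /ftj/ — longest licit onset from the right is /tj/, leaving /f/ as coda.
Between /i/ (V2) and /c/ (V3): /nr/ splits as /n/ + /r/ (/r/ is the longest suffix that is a licit onset).
Putting it together: rif.tjin.rcjf.
Mapping each syllable to C/V: /rif/ → CVC, /tjin/ → CCVC, /rcjf/ → CVCC.

CVC.CCVC.CVCC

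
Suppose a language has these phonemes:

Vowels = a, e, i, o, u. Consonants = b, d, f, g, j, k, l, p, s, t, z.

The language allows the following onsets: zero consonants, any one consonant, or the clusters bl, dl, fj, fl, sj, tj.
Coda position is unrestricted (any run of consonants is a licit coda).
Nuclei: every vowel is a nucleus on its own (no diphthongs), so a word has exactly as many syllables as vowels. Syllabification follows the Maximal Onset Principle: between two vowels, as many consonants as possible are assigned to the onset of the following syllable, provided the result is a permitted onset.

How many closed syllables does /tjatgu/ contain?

Vowels present: a, u; each is a nucleus, giving 2 syllables.
σ1/σ2 boundary: cluster /tg/ — the longest permitted-onset suffix is /g/; onset = /g/, preceding coda = /t/.
Result: tjat.gu.
Classifying each syllable: /tjat/ (closed), /gu/ (open).
Closed syllables: 1.

1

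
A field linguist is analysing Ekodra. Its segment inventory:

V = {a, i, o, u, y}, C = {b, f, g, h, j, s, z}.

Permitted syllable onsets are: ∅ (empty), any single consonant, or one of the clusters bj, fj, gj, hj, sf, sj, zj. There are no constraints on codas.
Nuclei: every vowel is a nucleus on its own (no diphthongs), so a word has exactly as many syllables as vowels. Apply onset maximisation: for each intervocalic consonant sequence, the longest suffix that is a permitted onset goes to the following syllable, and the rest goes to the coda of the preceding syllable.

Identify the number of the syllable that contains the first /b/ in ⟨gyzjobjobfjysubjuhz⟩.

3

Nuclei (vowels): y, o, o, y, u, u → 6 syllables.
/y…o/ gap (V1→V2): /zj/ — entire cluster is a permitted onset → onset /zj/, coda ∅.
/o…o/ gap (V2→V3): cluster /bj/ — /bj/ is itself a permitted onset, so the whole cluster goes right; preceding coda = ∅.
/o…y/ gap (V3→V4): /bfj/ splits as /b/ + /fj/ (/fj/ is the longest suffix that is a licit onset).
/y…u/ gap (V4→V5): just /s/ — single C goes to the following onset.
/u…u/ gap (V5→V6): cluster /bj/ — /bj/ is itself a permitted onset, so the whole cluster goes right; preceding coda = ∅.
Result: gy.zjo.bjob.fjy.su.bjuhz.
The first /b/ is in the onset of syllable 3 (/bjob/).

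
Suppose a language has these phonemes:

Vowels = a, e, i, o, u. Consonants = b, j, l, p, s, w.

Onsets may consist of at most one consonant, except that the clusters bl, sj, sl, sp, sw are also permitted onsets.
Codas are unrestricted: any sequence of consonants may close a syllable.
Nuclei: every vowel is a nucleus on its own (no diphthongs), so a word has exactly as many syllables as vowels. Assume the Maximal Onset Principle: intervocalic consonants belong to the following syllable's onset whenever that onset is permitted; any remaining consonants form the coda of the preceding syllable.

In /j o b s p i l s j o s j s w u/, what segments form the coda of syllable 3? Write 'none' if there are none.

The vowels are o, i, o, u — 4 nuclei, so 4 syllables.
V1 /o/ – V2 /i/: /bsp/ — longest licit onset from the right is /sp/, leaving /b/ as coda.
V2 /i/ – V3 /o/: /lsj/; trying suffixes from longest down, /sj/ is the first permitted one, so coda /l/ | onset /sj/.
V3 /o/ – V4 /u/: /sjsw/; trying suffixes from longest down, /sw/ is the first permitted one, so coda /sj/ | onset /sw/.
So the parse is job.spil.sjosj.swu.
Syllable 3 is /sjosj/: onset /sj/, nucleus /o/, coda /sj/.

sj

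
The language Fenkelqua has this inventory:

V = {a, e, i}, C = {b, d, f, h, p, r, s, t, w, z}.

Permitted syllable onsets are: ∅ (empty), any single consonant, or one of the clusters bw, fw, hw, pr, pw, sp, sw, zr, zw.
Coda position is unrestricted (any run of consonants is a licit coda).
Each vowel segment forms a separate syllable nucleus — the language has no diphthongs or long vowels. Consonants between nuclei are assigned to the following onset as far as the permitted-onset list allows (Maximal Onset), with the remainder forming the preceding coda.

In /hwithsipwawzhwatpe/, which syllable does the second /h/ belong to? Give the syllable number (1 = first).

Vowels present: i, i, a, a, e; each is a nucleus, giving 5 syllables.
σ1/σ2 boundary: /ths/ — longest licit onset from the right is /s/, leaving /th/ as coda.
σ2/σ3 boundary: /pw/ is a licit onset in full, so it all attaches to the next syllable.
σ3/σ4 boundary: cluster /wzhw/ — the longest permitted-onset suffix is /hw/; onset = /hw/, preceding coda = /wz/.
σ4/σ5 boundary: /tp/ splits as /t/ + /p/ (/p/ is the longest suffix that is a licit onset).
Syllabification: hwith.si.pwawz.hwat.pe.
The second /h/ is in the coda of syllable 1 (/hwith/).

1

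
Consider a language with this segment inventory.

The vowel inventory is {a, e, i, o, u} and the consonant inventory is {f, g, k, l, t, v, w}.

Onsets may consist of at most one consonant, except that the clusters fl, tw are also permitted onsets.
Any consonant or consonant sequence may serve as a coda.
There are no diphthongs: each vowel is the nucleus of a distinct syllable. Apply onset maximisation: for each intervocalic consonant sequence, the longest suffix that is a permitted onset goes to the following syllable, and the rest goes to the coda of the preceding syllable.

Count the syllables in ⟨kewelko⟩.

The vowels are e, e, o — 3 nuclei, so 3 syllables.

3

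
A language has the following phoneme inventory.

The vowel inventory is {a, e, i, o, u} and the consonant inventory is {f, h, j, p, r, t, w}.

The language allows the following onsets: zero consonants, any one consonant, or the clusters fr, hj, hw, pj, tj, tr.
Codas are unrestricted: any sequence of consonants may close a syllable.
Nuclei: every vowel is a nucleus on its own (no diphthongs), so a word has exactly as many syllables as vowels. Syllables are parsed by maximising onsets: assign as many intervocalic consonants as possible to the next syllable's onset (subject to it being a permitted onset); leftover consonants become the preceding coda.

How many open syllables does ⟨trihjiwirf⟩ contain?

Nuclei (vowels): i, i, i → 3 syllables.
V1 /i/ – V2 /i/: /hj/ is a licit onset in full, so it all attaches to the next syllable.
V2 /i/ – V3 /i/: /w/ is a single consonant, so it becomes the next onset.
So the parse is tri.hji.wirf.
Classifying each syllable: /tri/ (open), /hji/ (open), /wirf/ (closed).
Open syllables: 2.

2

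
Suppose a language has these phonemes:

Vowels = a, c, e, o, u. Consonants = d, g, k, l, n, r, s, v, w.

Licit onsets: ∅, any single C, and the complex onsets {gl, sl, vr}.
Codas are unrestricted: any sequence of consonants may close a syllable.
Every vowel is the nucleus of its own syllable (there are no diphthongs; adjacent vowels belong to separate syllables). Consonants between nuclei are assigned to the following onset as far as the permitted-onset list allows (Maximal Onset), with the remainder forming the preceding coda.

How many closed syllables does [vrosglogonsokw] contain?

Nuclei (vowels): o, o, o, o → 4 syllables.
V1 /o/ – V2 /o/: /sgl/; trying suffixes from longest down, /gl/ is the first permitted one, so coda /s/ | onset /gl/.
V2 /o/ – V3 /o/: /g/ is a single consonant, so it becomes the next onset.
V3 /o/ – V4 /o/: /ns/; trying suffixes from longest down, /s/ is the first permitted one, so coda /n/ | onset /s/.
Putting it together: vros.glo.gon.sokw.
Classifying each syllable: /vros/ (closed), /glo/ (open), /gon/ (closed), /sokw/ (closed).
Closed syllables: 3.

3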